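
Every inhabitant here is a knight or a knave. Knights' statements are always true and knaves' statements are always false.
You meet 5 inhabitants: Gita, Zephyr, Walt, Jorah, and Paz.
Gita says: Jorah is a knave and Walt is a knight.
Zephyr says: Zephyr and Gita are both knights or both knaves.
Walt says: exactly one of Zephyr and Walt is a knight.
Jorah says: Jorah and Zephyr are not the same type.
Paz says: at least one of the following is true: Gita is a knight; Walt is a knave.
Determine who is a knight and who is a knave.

Gita is a knight, Zephyr is a knave, Walt is a knight, Jorah is a knave, and Paz is a knight.

Suppose Gita is a knave. Then Gita's statement "Jorah is a knave and Walt is a knight" would have to be false. Checking the 16 ways to assign the others, none is consistent with every speaker.
(For instance, with Zephyr=knave, Walt=knight, Jorah=knave, Paz=knight, Gita's claim "Jorah is a knave and Walt is a knight" comes out true where it would need to be false.)
So Gita must be a knight, making "Jorah is a knave and Walt is a knight" true. Taking Gita=knight, Zephyr=knave, Walt=knight, Jorah=knave, Paz=knight, each remaining statement checks out:
  Zephyr (knave): "Zephyr and Gita are both knights or both knaves" — false. ✓
  Walt (knight): "exactly one of Zephyr and Walt is a knight" — true. ✓
  Jorah (knave): "Jorah and Zephyr are not the same type" — false. ✓
  Paz (knight): "at least one of the following is true: Gita is a knight; Walt is a knave" — true. ✓
This is the unique consistent assignment.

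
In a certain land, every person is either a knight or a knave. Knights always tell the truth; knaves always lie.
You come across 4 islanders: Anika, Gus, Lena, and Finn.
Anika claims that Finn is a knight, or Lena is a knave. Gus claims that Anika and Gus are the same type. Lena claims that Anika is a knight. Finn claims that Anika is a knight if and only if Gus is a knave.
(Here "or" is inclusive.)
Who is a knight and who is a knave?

Suppose Anika is a knave. Then Anika's statement "Finn is a knight, or Lena is a knave" would have to be false. Checking the 8 ways to assign the others, none is consistent with every speaker.
(For instance, with Gus=knave, Lena=knight, Finn=knight, Anika's claim "Finn is a knight, or Lena is a knave" comes out true where it would need to be false.)
So Anika must be a knight, making "Finn is a knight, or Lena is a knave" true. Taking Anika=knight, Gus=knave, Lena=knight, Finn=knight, each remaining statement checks out:
  Gus (knave): "Anika and Gus are the same type" — false. ✓
  Lena (knight): "Anika is a knight" — true. ✓
  Finn (knight): "Anika is a knight if and only if Gus is a knave" — true. ✓
This is the unique consistent assignment.

Anika is a knight, Gus is a knave, Lena is a knight, and Finn is a knight.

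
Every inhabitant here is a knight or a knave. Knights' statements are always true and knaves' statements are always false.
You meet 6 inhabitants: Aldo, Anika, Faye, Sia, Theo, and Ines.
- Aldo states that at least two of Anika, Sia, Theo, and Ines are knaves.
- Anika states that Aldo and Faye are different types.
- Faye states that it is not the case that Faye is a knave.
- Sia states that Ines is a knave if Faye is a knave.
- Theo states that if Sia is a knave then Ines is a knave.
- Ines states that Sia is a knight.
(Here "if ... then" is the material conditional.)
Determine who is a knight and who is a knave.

Aldo is a knave, Anika is a knight, Faye is a knight, Sia is a knight, Theo is a knight, and Ines is a knight.

Aldo is a knave, and the claim "at least two of Anika, Sia, Theo, and Ines are knaves" is indeed False.
Anika is a knight; "Aldo and Faye are different types" is true, as required.
Faye (knight): "it is not the case that Faye is a knave" — true. ✓
As a knight, Sia's statement "Ines is a knave if Faye is a knave" should be true; it is.
Since Theo is a knight, "if Sia is a knave then Ines is a knave" needs to be true, which holds.
Ines (knight): "Sia is a knight" — true. ✓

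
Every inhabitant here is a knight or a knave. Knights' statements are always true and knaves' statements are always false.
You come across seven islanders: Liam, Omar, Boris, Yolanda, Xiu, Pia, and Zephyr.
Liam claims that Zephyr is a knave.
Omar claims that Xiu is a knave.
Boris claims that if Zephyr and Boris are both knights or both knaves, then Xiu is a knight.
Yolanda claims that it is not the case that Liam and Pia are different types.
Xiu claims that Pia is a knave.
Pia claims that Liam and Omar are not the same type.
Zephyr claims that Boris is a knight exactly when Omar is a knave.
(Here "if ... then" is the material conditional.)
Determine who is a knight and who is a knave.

Since Liam is a knave, "Zephyr is a knave" needs to be False, which holds.
Omar is a knave; "Xiu is a knave" is False, as required.
Boris is a knight, and the claim "if Zephyr and Boris are both knights or both knaves, then Xiu is a knight" is indeed True.
Yolanda is a knight, so "it is not the case that Liam and Pia are different types" must be True — and it is.
As a knight, Xiu's statement "Pia is a knave" should be True; it is.
As a knave, Pia's statement "Liam and Omar are not the same type" should be False; it is.
Zephyr is a knight, and the claim "Boris is a knight exactly when Omar is a knave" is indeed True.

Liam is a knave, Omar is a knave, Boris is a knight, Yolanda is a knight, Xiu is a knight, Pia is a knave, and Zephyr is a knight.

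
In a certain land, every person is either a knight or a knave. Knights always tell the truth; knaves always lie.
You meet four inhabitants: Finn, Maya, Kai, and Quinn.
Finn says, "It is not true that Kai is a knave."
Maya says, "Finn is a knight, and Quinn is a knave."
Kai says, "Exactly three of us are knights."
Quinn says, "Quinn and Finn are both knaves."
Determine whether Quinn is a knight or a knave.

Consistent assignments: {Finn=knight, Maya=knight, Kai=knight, Quinn=knave}
In every consistent assignment, Quinn is a knave.

Quinn is a knave.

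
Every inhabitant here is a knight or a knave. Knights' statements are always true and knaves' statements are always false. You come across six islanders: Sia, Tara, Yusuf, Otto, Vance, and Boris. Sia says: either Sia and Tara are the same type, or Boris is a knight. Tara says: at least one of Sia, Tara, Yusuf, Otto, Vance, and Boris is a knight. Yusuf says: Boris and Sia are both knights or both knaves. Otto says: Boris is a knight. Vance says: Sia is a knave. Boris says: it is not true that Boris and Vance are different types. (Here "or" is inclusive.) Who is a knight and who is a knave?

Sia is a knave, Tara is a knight, Yusuf is a knight, Otto is a knave, Vance is a knight, and Boris is a knave.

Sia (knave): "either Sia and Tara are the same type, or Boris is a knight" — false. ✓
Tara is a knight; "at least one of Sia, Tara, Yusuf, Otto, Vance, and Boris is a knight" is true, as required.
Yusuf is a knight, so "Boris and Sia are both knights or both knaves" must be true — and it is.
Otto is a knave; "Boris is a knight" is false, as required.
Vance is a knight, and the claim "Sia is a knave" is indeed true.
Boris is a knave, so "it is not true that Boris and Vance are different types" must be false — and it is.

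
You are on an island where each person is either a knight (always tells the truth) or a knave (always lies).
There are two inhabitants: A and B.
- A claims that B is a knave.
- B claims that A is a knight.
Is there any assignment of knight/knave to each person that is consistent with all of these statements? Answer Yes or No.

No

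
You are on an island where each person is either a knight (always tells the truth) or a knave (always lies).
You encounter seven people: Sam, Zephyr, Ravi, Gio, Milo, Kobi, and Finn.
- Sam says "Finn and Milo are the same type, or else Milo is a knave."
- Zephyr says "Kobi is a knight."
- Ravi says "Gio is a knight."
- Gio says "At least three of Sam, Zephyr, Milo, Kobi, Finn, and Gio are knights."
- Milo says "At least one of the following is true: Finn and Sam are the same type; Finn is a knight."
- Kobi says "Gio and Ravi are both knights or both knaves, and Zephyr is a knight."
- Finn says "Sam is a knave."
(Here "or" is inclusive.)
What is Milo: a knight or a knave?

Consistent assignments: {Sam=knight, Zephyr=knight, Ravi=knight, Gio=knight, Milo=knave, Kobi=knight, Finn=knave}; {Sam=knight, Zephyr=knave, Ravi=knave, Gio=knave, Milo=knave, Kobi=knave, Finn=knave}
In every consistent assignment, Milo is a knave.

Milo is a knave.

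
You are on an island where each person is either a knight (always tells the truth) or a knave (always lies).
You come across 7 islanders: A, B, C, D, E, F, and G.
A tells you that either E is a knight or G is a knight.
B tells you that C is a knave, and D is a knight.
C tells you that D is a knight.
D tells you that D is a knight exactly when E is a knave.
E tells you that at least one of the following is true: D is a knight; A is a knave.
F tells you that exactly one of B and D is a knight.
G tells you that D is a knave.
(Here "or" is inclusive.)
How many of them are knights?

2

The unique consistent assignment is A=knight, B=knave, C=knave, D=knave, E=knave, F=knave, G=knight.
That has 2 knights.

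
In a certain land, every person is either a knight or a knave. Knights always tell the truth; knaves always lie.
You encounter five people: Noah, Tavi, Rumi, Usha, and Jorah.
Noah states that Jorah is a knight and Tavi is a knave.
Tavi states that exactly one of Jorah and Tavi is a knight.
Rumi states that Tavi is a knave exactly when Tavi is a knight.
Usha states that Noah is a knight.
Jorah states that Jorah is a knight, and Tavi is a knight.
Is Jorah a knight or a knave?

Consistent assignments: {Noah=knave, Tavi=knight, Rumi=knave, Usha=knave, Jorah=knave}; {Noah=knave, Tavi=knave, Rumi=knave, Usha=knave, Jorah=knave}
In every consistent assignment, Jorah is a knave.

Jorah is a knave.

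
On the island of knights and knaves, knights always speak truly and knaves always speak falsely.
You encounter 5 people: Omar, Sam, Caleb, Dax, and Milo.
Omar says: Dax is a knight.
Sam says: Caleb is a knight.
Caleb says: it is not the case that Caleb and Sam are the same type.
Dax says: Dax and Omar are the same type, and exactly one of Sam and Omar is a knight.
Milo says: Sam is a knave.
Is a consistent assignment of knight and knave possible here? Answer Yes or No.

Yes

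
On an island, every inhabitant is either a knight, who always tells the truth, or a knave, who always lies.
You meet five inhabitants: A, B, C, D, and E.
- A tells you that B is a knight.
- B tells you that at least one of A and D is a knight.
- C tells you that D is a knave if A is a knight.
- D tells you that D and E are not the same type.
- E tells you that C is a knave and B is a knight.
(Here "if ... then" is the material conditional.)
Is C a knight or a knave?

C is a knight.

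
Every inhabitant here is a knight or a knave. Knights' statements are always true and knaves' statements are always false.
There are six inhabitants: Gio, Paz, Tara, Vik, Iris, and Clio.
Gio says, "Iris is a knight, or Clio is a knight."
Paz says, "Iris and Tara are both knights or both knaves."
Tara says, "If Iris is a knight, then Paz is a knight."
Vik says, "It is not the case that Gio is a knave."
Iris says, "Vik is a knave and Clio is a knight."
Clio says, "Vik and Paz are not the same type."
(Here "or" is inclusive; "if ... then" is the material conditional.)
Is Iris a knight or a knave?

Iris is a knave.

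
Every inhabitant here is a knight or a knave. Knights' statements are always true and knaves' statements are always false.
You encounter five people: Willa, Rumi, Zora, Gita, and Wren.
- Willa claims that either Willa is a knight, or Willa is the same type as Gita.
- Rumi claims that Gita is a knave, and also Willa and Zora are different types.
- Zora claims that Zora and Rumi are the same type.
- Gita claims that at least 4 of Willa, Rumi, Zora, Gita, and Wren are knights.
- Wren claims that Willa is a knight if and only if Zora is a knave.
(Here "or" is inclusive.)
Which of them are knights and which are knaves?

Willa is a knight, Rumi is a knight, Zora is a knave, Gita is a knave, and Wren is a knight.

As a knight, Willa's statement "either Willa is a knight, or Willa is the same type as Gita" should be True; it is.
As a knight, Rumi's statement "Gita is a knave, and also Willa and Zora are different types" should be True; it is.
Zora (knave): "Zora and Rumi are the same type" — False. ✓
Since Gita is a knave, "at least 4 of Willa, Rumi, Zora, Gita, and Wren are knights" needs to be False, which holds.
Since Wren is a knight, "Willa is a knight if and only if Zora is a knave" needs to be True, which holds.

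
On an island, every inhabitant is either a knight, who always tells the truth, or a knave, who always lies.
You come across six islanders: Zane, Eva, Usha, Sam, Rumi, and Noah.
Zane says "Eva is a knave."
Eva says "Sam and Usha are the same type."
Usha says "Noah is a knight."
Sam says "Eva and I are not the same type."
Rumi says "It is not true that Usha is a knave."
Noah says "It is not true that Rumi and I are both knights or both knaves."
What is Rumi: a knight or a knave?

Consistent assignments: {Zane=knight, Eva=knave, Usha=knave, Sam=knight, Rumi=knave, Noah=knave}
In every consistent assignment, Rumi is a knave.

Rumi is a knave.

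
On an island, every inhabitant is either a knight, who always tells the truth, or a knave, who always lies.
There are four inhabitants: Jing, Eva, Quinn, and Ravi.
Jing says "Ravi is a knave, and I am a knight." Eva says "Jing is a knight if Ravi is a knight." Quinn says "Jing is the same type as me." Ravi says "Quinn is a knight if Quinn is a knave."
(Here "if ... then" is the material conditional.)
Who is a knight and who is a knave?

Jing is a knight, Eva is a knight, Quinn is a knave, and Ravi is a knave.

Jing is a knight; "Ravi is a knave, and I am a knight" is true, as required.
Eva is a knight; "Jing is a knight if Ravi is a knight" is true, as required.
Since Quinn is a knave, "Jing is the same type as me" needs to be false, which holds.
Ravi (knave): "Quinn is a knight if Quinn is a knave" — false. ✓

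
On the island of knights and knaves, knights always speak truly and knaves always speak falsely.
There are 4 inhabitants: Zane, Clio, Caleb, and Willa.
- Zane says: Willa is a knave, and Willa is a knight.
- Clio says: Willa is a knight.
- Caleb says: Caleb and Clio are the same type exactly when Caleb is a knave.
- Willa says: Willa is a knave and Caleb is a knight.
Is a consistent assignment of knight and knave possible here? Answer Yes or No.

No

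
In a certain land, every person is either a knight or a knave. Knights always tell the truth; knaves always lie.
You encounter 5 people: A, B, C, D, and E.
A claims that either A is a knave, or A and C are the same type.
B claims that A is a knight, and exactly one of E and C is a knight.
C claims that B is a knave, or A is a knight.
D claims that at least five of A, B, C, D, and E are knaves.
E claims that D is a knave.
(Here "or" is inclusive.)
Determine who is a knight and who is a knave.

A is a knight, B is a knave, C is a knight, D is a knave, and E is a knight.

A is a knight, so "either A is a knave, or A and C are the same type" must be True — and it is.
B is a knave, and the claim "A is a knight, and exactly one of E and C is a knight" is indeed False.
C is a knight; "B is a knave, or A is a knight" is True, as required.
Since D is a knave, "at least five of A, B, C, D, and E are knaves" needs to be False, which holds.
Since E is a knight, "D is a knave" needs to be True, which holds.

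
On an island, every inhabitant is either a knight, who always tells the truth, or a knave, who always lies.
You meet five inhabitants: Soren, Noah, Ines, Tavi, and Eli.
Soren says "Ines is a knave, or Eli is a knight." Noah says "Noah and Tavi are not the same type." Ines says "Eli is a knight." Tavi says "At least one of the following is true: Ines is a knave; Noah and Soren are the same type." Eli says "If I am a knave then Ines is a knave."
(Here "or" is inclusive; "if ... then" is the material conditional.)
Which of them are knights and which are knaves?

As a knight, Soren's statement "Ines is a knave, or Eli is a knight" should be true; it is.
Noah is a knave; "Noah and Tavi are not the same type" is False, as required.
Ines is a knight, so "Eli is a knight" must be true — and it is.
As a knave, Tavi's statement "at least one of the following is true: Ines is a knave; Noah and Soren are the same type" should be False; it is.
Eli is a knight, and the claim "if I am a knave then Ines is a knave" is indeed true.

Knights: Soren, Ines, and Eli. Knaves: Noah and Tavi.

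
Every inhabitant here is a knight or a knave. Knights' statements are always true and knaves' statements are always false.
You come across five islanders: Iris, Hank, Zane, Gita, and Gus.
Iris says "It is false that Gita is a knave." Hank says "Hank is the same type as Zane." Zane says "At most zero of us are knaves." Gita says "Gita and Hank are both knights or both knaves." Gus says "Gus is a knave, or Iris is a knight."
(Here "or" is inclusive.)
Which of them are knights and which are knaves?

Knights: Iris, Hank, Zane, Gita, and Gus. Knaves: none.

Suppose Iris is a knave. Then Iris's statement "it is false that Gita is a knave" would have to be false. Checking the 16 ways to assign the others, none is consistent with every speaker.
(For instance, with Hank=knight, Zane=knight, Gita=knight, Gus=knight, Iris's claim "it is false that Gita is a knave" comes out true where it would need to be false.)
So Iris must be a knight, making "it is false that Gita is a knave" true. Taking Iris=knight, Hank=knight, Zane=knight, Gita=knight, Gus=knight, each remaining statement checks out:
  Hank (knight): "Hank is the same type as Zane" — true. ✓
  Zane (knight): "at most zero of us are knaves" — true. ✓
  Gita (knight): "Gita and Hank are both knights or both knaves" — true. ✓
  Gus (knight): "Gus is a knave, or Iris is a knight" — true. ✓
This is the unique consistent assignment.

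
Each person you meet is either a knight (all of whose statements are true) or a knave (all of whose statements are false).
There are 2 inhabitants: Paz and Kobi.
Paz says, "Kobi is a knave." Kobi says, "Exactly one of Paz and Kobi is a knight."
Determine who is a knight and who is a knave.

Paz is a knave; "Kobi is a knave" is False, as required.
Kobi is a knight, and the claim "exactly one of Paz and Kobi is a knight" is indeed true.

Knights: Kobi. Knaves: Paz.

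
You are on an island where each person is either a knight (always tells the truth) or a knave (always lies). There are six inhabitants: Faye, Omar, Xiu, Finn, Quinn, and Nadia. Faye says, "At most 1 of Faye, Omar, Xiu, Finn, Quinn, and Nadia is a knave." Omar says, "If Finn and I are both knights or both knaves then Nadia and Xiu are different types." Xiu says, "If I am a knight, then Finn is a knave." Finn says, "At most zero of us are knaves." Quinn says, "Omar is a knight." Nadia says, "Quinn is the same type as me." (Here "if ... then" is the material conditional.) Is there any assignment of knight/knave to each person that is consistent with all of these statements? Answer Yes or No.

Yes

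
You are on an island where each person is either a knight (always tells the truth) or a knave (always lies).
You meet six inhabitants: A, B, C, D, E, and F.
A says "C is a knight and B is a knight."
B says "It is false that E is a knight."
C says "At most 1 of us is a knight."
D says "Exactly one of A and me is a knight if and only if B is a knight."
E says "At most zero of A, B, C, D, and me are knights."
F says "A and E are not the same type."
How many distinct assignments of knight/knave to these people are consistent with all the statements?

Consistent assignments:
  A=knave, B=knight, C=knave, D=knight, E=knave, F=knave

1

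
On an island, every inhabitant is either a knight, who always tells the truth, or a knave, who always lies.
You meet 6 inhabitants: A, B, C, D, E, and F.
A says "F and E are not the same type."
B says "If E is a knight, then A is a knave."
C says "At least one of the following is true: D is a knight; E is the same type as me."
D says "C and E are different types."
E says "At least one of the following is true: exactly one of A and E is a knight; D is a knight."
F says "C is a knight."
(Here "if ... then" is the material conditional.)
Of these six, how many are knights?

4

The unique consistent assignment is A=knave, B=knight, C=knight, D=knave, E=knight, F=knight.
That has 4 knights.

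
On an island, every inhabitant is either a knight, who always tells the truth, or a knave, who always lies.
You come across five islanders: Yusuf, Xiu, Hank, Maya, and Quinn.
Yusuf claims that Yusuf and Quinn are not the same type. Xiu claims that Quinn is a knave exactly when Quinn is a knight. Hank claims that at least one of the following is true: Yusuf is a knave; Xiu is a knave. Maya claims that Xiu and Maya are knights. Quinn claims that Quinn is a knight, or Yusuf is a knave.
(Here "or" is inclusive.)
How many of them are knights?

The unique consistent assignment is Yusuf=knight, Xiu=knave, Hank=knight, Maya=knave, Quinn=knave.
That has 2 knights.

2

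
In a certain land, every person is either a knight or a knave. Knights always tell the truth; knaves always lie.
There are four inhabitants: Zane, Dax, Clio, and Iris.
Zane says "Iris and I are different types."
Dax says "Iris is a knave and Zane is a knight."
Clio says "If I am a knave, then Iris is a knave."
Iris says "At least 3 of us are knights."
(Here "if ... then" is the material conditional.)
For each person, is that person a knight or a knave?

Zane is a knave; "Iris and I are different types" is False, as required.
Dax is a knave, so "Iris is a knave and Zane is a knight" must be False — and it is.
Since Clio is a knight, "if I am a knave, then Iris is a knave" needs to be true, which holds.
Iris is a knave, and the claim "at least 3 of us are knights" is indeed False.

Zane is a knave, Dax is a knave, Clio is a knight, and Iris is a knave.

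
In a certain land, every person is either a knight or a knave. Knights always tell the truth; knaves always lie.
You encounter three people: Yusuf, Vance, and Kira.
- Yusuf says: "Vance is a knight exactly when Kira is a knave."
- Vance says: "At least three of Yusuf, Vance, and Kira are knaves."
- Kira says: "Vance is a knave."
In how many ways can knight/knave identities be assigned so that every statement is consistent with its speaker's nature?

1

Consistent assignments:
  Yusuf=knight, Vance=knave, Kira=knight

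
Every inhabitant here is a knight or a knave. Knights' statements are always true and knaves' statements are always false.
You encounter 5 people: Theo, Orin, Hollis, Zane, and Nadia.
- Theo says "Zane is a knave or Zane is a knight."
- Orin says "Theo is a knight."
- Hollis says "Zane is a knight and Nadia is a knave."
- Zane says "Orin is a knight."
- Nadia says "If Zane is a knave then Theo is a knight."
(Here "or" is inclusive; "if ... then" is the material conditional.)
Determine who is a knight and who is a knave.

Suppose Theo is a knave. Then Theo's statement "Zane is a knave or Zane is a knight" would have to be false. Checking the 16 ways to assign the others, none is consistent with every speaker.
(For instance, with Orin=knight, Hollis=knave, Zane=knight, Nadia=knight, Theo's claim "Zane is a knave or Zane is a knight" comes out true where it would need to be false.)
So Theo must be a knight, making "Zane is a knave or Zane is a knight" true. Taking Theo=knight, Orin=knight, Hollis=knave, Zane=knight, Nadia=knight, each remaining statement checks out:
  Orin (knight): "Theo is a knight" — true. ✓
  Hollis (knave): "Zane is a knight and Nadia is a knave" — false. ✓
  Zane (knight): "Orin is a knight" — true. ✓
  Nadia (knight): "if Zane is a knave then Theo is a knight" — true. ✓
This is the unique consistent assignment.

Theo is a knight, Orin is a knight, Hollis is a knave, Zane is a knight, and Nadia is a knight.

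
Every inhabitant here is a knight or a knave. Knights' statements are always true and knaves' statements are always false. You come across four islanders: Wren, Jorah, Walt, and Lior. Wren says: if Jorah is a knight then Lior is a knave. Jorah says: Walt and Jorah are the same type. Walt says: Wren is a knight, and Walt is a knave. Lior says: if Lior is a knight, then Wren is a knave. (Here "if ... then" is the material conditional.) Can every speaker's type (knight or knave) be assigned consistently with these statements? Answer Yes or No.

No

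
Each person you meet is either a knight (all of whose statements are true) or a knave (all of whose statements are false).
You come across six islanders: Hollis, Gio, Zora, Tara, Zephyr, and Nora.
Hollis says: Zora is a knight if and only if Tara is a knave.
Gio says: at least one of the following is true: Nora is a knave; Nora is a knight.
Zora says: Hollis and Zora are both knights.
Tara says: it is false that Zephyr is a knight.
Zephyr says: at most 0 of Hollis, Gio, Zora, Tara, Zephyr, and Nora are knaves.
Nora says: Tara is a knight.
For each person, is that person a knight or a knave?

Knights: Hollis, Gio, Tara, and Nora. Knaves: Zora and Zephyr.

Hollis is a knight; "Zora is a knight if and only if Tara is a knave" is true, as required.
Gio is a knight, and the claim "at least one of the following is true: Nora is a knave; Nora is a knight" is indeed true.
Zora is a knave; "Hollis and Zora are both knights" is False, as required.
Tara (knight): "it is false that Zephyr is a knight" — true. ✓
Zephyr (knave): "at most 0 of Hollis, Gio, Zora, Tara, Zephyr, and Nora are knaves" — False. ✓
Since Nora is a knight, "Tara is a knight" needs to be true, which holds.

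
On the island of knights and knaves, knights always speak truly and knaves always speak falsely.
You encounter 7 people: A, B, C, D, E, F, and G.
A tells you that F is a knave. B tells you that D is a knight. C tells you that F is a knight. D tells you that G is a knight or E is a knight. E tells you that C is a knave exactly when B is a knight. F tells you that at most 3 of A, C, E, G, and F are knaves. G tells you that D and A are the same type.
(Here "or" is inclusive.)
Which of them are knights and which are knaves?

A is a knight, B is a knave, C is a knave, D is a knave, E is a knave, F is a knave, and G is a knave.

A is a knight, so "F is a knave" must be true — and it is.
Since B is a knave, "D is a knight" needs to be False, which holds.
C is a knave; "F is a knight" is False, as required.
As a knave, D's statement "G is a knight or E is a knight" should be False; it is.
E is a knave; "C is a knave exactly when B is a knight" is False, as required.
F is a knave; "at most 3 of A, C, E, G, and F are knaves" is False, as required.
G is a knave, and the claim "D and A are the same type" is indeed False.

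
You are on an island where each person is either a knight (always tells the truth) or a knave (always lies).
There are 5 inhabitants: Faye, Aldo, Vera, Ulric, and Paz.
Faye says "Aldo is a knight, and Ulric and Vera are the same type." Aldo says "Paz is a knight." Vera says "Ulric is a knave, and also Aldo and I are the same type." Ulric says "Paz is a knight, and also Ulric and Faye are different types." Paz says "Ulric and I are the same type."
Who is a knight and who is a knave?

Suppose Faye is a knight. Then Faye's statement "Aldo is a knight, and Ulric and Vera are the same type" would have to be true. Checking the 16 ways to assign the others, none is consistent with every speaker.
(For instance, with Aldo=knight, Vera=knave, Ulric=knight, Paz=knight, Faye's claim "Aldo is a knight, and Ulric and Vera are the same type" comes out false where it would need to be true.)
So Faye must be a knave, making "Aldo is a knight, and Ulric and Vera are the same type" false. Taking Faye=knave, Aldo=knight, Vera=knave, Ulric=knight, Paz=knight, each remaining statement checks out:
  Aldo (knight): "Paz is a knight" — true. ✓
  Vera (knave): "Ulric is a knave, and also Aldo and I are the same type" — false. ✓
  Ulric (knight): "Paz is a knight, and also Ulric and Faye are different types" — true. ✓
  Paz (knight): "Ulric and I are the same type" — true. ✓
This is the unique consistent assignment.

Knights: Aldo, Ulric, and Paz. Knaves: Faye and Vera.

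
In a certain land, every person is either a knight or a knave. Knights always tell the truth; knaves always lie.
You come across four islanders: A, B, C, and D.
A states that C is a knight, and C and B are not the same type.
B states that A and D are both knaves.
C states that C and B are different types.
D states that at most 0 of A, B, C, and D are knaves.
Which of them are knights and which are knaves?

A is a knight, B is a knave, C is a knight, and D is a knave.

Suppose A is a knave. Then A's statement "C is a knight, and C and B are not the same type" would have to be false. Checking the 8 ways to assign the others, none is consistent with every speaker.
(For instance, with B=knave, C=knight, D=knave, A's claim "C is a knight, and C and B are not the same type" comes out true where it would need to be false.)
So A must be a knight, making "C is a knight, and C and B are not the same type" true. Taking A=knight, B=knave, C=knight, D=knave, each remaining statement checks out:
  B (knave): "A and D are both knaves" — false. ✓
  C (knight): "C and B are different types" — true. ✓
  D (knave): "at most 0 of A, B, C, and D are knaves" — false. ✓
This is the unique consistent assignment.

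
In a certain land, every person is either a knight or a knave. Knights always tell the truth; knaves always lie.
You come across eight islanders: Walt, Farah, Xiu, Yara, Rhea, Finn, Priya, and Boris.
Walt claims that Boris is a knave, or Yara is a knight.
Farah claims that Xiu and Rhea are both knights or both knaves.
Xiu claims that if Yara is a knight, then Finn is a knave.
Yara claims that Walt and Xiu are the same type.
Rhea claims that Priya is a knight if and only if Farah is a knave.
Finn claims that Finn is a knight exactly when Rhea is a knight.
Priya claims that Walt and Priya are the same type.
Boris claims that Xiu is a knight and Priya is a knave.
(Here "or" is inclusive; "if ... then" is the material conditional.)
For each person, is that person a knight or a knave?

Walt is a knight, Farah is a knight, Xiu is a knight, Yara is a knight, Rhea is a knight, Finn is a knave, Priya is a knave, and Boris is a knight.

Since Walt is a knight, "Boris is a knave, or Yara is a knight" needs to be True, which holds.
Farah is a knight; "Xiu and Rhea are both knights or both knaves" is True, as required.
Xiu is a knight, and the claim "if Yara is a knight, then Finn is a knave" is indeed True.
Yara is a knight, and the claim "Walt and Xiu are the same type" is indeed True.
As a knight, Rhea's statement "Priya is a knight if and only if Farah is a knave" should be True; it is.
Finn is a knave, and the claim "Finn is a knight exactly when Rhea is a knight" is indeed False.
As a knave, Priya's statement "Walt and Priya are the same type" should be False; it is.
As a knight, Boris's statement "Xiu is a knight and Priya is a knave" should be True; it is.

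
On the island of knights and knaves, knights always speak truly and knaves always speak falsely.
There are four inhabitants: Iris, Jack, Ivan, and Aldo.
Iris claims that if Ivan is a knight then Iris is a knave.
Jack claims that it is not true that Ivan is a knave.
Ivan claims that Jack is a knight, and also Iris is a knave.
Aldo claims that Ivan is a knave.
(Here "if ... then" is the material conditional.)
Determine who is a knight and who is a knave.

Knights: Iris and Aldo. Knaves: Jack and Ivan.

Iris is a knight, and the claim "if Ivan is a knight then Iris is a knave" is indeed true.
Jack is a knave; "it is not true that Ivan is a knave" is False, as required.
As a knave, Ivan's statement "Jack is a knight, and also Iris is a knave" should be False; it is.
Since Aldo is a knight, "Ivan is a knave" needs to be true, which holds.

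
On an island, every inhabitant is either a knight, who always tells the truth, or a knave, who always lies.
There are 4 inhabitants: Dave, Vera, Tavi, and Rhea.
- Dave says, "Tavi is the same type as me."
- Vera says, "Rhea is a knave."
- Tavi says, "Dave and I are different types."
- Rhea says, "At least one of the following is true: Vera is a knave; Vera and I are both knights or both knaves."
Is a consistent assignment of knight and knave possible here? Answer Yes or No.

Yes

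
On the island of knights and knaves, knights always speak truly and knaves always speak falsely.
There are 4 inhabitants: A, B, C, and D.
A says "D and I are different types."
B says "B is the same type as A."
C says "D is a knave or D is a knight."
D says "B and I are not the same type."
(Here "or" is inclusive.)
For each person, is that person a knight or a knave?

Knights: A and C. Knaves: B and D.

A is a knight; "D and I are different types" is true, as required.
B is a knave, so "B is the same type as A" must be false — and it is.
C (knight): "D is a knave or D is a knight" — true. ✓
D is a knave, and the claim "B and I are not the same type" is indeed false.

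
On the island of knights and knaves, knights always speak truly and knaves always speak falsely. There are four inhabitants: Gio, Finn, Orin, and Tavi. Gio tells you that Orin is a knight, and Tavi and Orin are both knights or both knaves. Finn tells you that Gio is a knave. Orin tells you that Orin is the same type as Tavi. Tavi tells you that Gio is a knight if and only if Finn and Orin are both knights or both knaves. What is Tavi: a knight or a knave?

Tavi is a knight.

Consistent assignments: {Gio=knave, Finn=knight, Orin=knave, Tavi=knight}
In every consistent assignment, Tavi is a knight.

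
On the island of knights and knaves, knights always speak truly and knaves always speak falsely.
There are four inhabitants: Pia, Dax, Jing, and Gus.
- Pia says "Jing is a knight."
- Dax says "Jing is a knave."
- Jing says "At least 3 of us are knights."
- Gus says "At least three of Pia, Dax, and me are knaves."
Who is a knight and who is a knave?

Pia is a knave, Dax is a knight, Jing is a knave, and Gus is a knave.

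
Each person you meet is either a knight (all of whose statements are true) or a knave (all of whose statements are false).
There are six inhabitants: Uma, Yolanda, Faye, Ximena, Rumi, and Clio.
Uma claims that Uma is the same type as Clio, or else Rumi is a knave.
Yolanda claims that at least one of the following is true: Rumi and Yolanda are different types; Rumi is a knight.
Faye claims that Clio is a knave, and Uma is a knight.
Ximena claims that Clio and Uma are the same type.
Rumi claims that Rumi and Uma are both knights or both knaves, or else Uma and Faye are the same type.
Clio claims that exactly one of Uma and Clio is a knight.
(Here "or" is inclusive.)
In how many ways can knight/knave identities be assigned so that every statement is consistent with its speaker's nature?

1

Consistent assignments:
  Uma=knave, Yolanda=knight, Faye=knave, Ximena=knave, Rumi=knight, Clio=knight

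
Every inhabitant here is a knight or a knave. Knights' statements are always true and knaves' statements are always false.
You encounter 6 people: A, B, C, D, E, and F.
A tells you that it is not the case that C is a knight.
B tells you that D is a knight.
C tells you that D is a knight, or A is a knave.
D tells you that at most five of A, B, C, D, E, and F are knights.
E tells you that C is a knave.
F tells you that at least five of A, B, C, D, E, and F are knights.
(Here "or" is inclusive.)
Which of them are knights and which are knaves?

A is a knave, so "it is not the case that C is a knight" must be false — and it is.
Since B is a knight, "D is a knight" needs to be True, which holds.
C (knight): "D is a knight, or A is a knave" — True. ✓
Since D is a knight, "at most five of A, B, C, D, E, and F are knights" needs to be True, which holds.
E is a knave, so "C is a knave" must be false — and it is.
F is a knave, so "at least five of A, B, C, D, E, and F are knights" must be false — and it is.

A is a knave, B is a knight, C is a knight, D is a knight, E is a knave, and F is a knave.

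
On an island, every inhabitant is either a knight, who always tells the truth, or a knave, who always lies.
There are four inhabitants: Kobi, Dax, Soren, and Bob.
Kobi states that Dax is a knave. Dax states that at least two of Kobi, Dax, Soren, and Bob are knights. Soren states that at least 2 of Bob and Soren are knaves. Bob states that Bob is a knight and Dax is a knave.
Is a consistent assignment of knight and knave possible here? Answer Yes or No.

No

Checking all 16 assignments, each has at least one speaker whose statement's truth value contradicts their type.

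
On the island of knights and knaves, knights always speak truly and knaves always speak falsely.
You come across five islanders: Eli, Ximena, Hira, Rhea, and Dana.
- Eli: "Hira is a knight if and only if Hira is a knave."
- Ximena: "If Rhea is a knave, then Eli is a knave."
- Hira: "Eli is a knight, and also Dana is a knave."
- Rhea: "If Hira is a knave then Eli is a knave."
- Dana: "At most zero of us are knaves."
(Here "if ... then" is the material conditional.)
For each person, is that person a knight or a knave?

Eli is a knave, Ximena is a knight, Hira is a knave, Rhea is a knight, and Dana is a knave.

Eli is a knave, and the claim "Hira is a knight if and only if Hira is a knave" is indeed false.
Ximena (knight): "if Rhea is a knave, then Eli is a knave" — True. ✓
As a knave, Hira's statement "Eli is a knight, and also Dana is a knave" should be false; it is.
Rhea is a knight; "if Hira is a knave then Eli is a knave" is True, as required.
Dana (knave): "at most zero of us are knaves" — false. ✓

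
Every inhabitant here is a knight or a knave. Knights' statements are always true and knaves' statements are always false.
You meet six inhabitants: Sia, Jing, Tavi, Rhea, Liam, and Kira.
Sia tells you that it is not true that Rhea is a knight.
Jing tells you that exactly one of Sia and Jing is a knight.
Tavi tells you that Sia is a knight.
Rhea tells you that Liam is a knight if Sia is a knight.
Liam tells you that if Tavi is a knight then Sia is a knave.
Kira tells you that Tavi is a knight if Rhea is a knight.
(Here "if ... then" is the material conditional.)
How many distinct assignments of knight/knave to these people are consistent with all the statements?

Consistent assignments:
  Sia=knave, Jing=knight, Tavi=knave, Rhea=knight, Liam=knight, Kira=knave
  Sia=knave, Jing=knave, Tavi=knave, Rhea=knight, Liam=knight, Kira=knave

2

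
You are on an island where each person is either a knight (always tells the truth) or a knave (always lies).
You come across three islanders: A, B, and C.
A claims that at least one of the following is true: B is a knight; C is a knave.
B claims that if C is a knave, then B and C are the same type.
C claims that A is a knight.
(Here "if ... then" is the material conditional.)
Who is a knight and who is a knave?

A is a knight, B is a knight, and C is a knight.

A is a knight; "at least one of the following is true: B is a knight; C is a knave" is True, as required.
Since B is a knight, "if C is a knave, then B and C are the same type" needs to be True, which holds.
Since C is a knight, "A is a knight" needs to be True, which holds.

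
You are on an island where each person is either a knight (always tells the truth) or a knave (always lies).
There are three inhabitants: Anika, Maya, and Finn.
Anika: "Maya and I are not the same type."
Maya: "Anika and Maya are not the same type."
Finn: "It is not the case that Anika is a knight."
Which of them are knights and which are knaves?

Anika is a knave, Maya is a knave, and Finn is a knight.

Since Anika is a knave, "Maya and I are not the same type" needs to be False, which holds.
Maya is a knave, and the claim "Anika and Maya are not the same type" is indeed False.
Finn is a knight, and the claim "it is not the case that Anika is a knight" is indeed True.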